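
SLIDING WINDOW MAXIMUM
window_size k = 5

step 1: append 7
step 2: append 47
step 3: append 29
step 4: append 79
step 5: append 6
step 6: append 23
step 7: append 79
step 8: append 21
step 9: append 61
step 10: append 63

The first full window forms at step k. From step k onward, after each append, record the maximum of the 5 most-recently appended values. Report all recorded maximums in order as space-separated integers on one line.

step 1: append 7 -> window=[7] (not full yet)
step 2: append 47 -> window=[7, 47] (not full yet)
step 3: append 29 -> window=[7, 47, 29] (not full yet)
step 4: append 79 -> window=[7, 47, 29, 79] (not full yet)
step 5: append 6 -> window=[7, 47, 29, 79, 6] -> max=79
step 6: append 23 -> window=[47, 29, 79, 6, 23] -> max=79
step 7: append 79 -> window=[29, 79, 6, 23, 79] -> max=79
step 8: append 21 -> window=[79, 6, 23, 79, 21] -> max=79
step 9: append 61 -> window=[6, 23, 79, 21, 61] -> max=79
step 10: append 63 -> window=[23, 79, 21, 61, 63] -> max=79

Answer: 79 79 79 79 79 79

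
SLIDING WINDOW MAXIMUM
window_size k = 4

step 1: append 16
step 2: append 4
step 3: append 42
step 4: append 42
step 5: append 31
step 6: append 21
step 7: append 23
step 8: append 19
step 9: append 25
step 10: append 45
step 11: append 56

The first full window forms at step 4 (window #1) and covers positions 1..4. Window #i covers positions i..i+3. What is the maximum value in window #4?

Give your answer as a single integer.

Answer: 42

Derivation:
step 1: append 16 -> window=[16] (not full yet)
step 2: append 4 -> window=[16, 4] (not full yet)
step 3: append 42 -> window=[16, 4, 42] (not full yet)
step 4: append 42 -> window=[16, 4, 42, 42] -> max=42
step 5: append 31 -> window=[4, 42, 42, 31] -> max=42
step 6: append 21 -> window=[42, 42, 31, 21] -> max=42
step 7: append 23 -> window=[42, 31, 21, 23] -> max=42
Window #4 max = 42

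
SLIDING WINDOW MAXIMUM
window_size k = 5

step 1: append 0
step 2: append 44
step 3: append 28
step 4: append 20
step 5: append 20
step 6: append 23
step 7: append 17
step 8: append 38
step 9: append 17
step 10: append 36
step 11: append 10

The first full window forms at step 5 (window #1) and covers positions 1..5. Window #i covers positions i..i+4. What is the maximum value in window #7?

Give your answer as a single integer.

Answer: 38

Derivation:
step 1: append 0 -> window=[0] (not full yet)
step 2: append 44 -> window=[0, 44] (not full yet)
step 3: append 28 -> window=[0, 44, 28] (not full yet)
step 4: append 20 -> window=[0, 44, 28, 20] (not full yet)
step 5: append 20 -> window=[0, 44, 28, 20, 20] -> max=44
step 6: append 23 -> window=[44, 28, 20, 20, 23] -> max=44
step 7: append 17 -> window=[28, 20, 20, 23, 17] -> max=28
step 8: append 38 -> window=[20, 20, 23, 17, 38] -> max=38
step 9: append 17 -> window=[20, 23, 17, 38, 17] -> max=38
step 10: append 36 -> window=[23, 17, 38, 17, 36] -> max=38
step 11: append 10 -> window=[17, 38, 17, 36, 10] -> max=38
Window #7 max = 38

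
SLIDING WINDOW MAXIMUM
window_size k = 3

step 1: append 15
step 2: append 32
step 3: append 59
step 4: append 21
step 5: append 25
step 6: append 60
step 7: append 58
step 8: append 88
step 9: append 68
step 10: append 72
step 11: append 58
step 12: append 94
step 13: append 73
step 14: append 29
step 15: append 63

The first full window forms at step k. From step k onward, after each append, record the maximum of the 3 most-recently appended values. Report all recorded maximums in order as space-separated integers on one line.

step 1: append 15 -> window=[15] (not full yet)
step 2: append 32 -> window=[15, 32] (not full yet)
step 3: append 59 -> window=[15, 32, 59] -> max=59
step 4: append 21 -> window=[32, 59, 21] -> max=59
step 5: append 25 -> window=[59, 21, 25] -> max=59
step 6: append 60 -> window=[21, 25, 60] -> max=60
step 7: append 58 -> window=[25, 60, 58] -> max=60
step 8: append 88 -> window=[60, 58, 88] -> max=88
step 9: append 68 -> window=[58, 88, 68] -> max=88
step 10: append 72 -> window=[88, 68, 72] -> max=88
step 11: append 58 -> window=[68, 72, 58] -> max=72
step 12: append 94 -> window=[72, 58, 94] -> max=94
step 13: append 73 -> window=[58, 94, 73] -> max=94
step 14: append 29 -> window=[94, 73, 29] -> max=94
step 15: append 63 -> window=[73, 29, 63] -> max=73

Answer: 59 59 59 60 60 88 88 88 72 94 94 94 73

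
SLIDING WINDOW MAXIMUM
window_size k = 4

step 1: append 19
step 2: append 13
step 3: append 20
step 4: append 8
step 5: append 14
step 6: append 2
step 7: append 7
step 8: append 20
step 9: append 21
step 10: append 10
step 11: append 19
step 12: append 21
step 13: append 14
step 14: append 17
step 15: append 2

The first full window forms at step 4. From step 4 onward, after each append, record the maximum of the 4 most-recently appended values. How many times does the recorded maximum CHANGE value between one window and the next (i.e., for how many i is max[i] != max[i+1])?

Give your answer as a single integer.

step 1: append 19 -> window=[19] (not full yet)
step 2: append 13 -> window=[19, 13] (not full yet)
step 3: append 20 -> window=[19, 13, 20] (not full yet)
step 4: append 8 -> window=[19, 13, 20, 8] -> max=20
step 5: append 14 -> window=[13, 20, 8, 14] -> max=20
step 6: append 2 -> window=[20, 8, 14, 2] -> max=20
step 7: append 7 -> window=[8, 14, 2, 7] -> max=14
step 8: append 20 -> window=[14, 2, 7, 20] -> max=20
step 9: append 21 -> window=[2, 7, 20, 21] -> max=21
step 10: append 10 -> window=[7, 20, 21, 10] -> max=21
step 11: append 19 -> window=[20, 21, 10, 19] -> max=21
step 12: append 21 -> window=[21, 10, 19, 21] -> max=21
step 13: append 14 -> window=[10, 19, 21, 14] -> max=21
step 14: append 17 -> window=[19, 21, 14, 17] -> max=21
step 15: append 2 -> window=[21, 14, 17, 2] -> max=21
Recorded maximums: 20 20 20 14 20 21 21 21 21 21 21 21
Changes between consecutive maximums: 3

Answer: 3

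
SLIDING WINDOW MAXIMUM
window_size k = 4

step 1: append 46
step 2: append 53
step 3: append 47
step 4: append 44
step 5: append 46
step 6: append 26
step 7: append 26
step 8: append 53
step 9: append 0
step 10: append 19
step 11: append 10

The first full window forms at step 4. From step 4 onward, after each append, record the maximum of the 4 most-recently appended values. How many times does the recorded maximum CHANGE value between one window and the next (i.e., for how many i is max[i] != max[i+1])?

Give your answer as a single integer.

Answer: 3

Derivation:
step 1: append 46 -> window=[46] (not full yet)
step 2: append 53 -> window=[46, 53] (not full yet)
step 3: append 47 -> window=[46, 53, 47] (not full yet)
step 4: append 44 -> window=[46, 53, 47, 44] -> max=53
step 5: append 46 -> window=[53, 47, 44, 46] -> max=53
step 6: append 26 -> window=[47, 44, 46, 26] -> max=47
step 7: append 26 -> window=[44, 46, 26, 26] -> max=46
step 8: append 53 -> window=[46, 26, 26, 53] -> max=53
step 9: append 0 -> window=[26, 26, 53, 0] -> max=53
step 10: append 19 -> window=[26, 53, 0, 19] -> max=53
step 11: append 10 -> window=[53, 0, 19, 10] -> max=53
Recorded maximums: 53 53 47 46 53 53 53 53
Changes between consecutive maximums: 3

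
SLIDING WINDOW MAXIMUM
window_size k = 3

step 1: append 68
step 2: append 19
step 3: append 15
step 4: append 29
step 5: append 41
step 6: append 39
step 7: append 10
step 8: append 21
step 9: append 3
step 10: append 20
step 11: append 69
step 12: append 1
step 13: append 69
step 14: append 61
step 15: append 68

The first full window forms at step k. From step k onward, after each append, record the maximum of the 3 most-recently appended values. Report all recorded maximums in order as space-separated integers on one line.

step 1: append 68 -> window=[68] (not full yet)
step 2: append 19 -> window=[68, 19] (not full yet)
step 3: append 15 -> window=[68, 19, 15] -> max=68
step 4: append 29 -> window=[19, 15, 29] -> max=29
step 5: append 41 -> window=[15, 29, 41] -> max=41
step 6: append 39 -> window=[29, 41, 39] -> max=41
step 7: append 10 -> window=[41, 39, 10] -> max=41
step 8: append 21 -> window=[39, 10, 21] -> max=39
step 9: append 3 -> window=[10, 21, 3] -> max=21
step 10: append 20 -> window=[21, 3, 20] -> max=21
step 11: append 69 -> window=[3, 20, 69] -> max=69
step 12: append 1 -> window=[20, 69, 1] -> max=69
step 13: append 69 -> window=[69, 1, 69] -> max=69
step 14: append 61 -> window=[1, 69, 61] -> max=69
step 15: append 68 -> window=[69, 61, 68] -> max=69

Answer: 68 29 41 41 41 39 21 21 69 69 69 69 69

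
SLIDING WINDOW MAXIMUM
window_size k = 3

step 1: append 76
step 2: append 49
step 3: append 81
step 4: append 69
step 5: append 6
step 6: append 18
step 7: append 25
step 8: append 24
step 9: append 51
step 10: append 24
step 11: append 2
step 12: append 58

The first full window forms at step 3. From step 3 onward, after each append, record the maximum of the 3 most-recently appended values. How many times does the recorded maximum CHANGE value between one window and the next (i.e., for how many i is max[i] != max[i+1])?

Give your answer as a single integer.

Answer: 4

Derivation:
step 1: append 76 -> window=[76] (not full yet)
step 2: append 49 -> window=[76, 49] (not full yet)
step 3: append 81 -> window=[76, 49, 81] -> max=81
step 4: append 69 -> window=[49, 81, 69] -> max=81
step 5: append 6 -> window=[81, 69, 6] -> max=81
step 6: append 18 -> window=[69, 6, 18] -> max=69
step 7: append 25 -> window=[6, 18, 25] -> max=25
step 8: append 24 -> window=[18, 25, 24] -> max=25
step 9: append 51 -> window=[25, 24, 51] -> max=51
step 10: append 24 -> window=[24, 51, 24] -> max=51
step 11: append 2 -> window=[51, 24, 2] -> max=51
step 12: append 58 -> window=[24, 2, 58] -> max=58
Recorded maximums: 81 81 81 69 25 25 51 51 51 58
Changes between consecutive maximums: 4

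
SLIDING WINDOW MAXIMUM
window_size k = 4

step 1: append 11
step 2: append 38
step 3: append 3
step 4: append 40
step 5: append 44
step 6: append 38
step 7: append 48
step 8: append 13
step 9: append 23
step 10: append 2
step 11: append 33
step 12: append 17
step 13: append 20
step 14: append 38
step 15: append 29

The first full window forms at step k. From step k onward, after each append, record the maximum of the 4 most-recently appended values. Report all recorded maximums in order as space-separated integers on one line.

Answer: 40 44 44 48 48 48 48 33 33 33 38 38

Derivation:
step 1: append 11 -> window=[11] (not full yet)
step 2: append 38 -> window=[11, 38] (not full yet)
step 3: append 3 -> window=[11, 38, 3] (not full yet)
step 4: append 40 -> window=[11, 38, 3, 40] -> max=40
step 5: append 44 -> window=[38, 3, 40, 44] -> max=44
step 6: append 38 -> window=[3, 40, 44, 38] -> max=44
step 7: append 48 -> window=[40, 44, 38, 48] -> max=48
step 8: append 13 -> window=[44, 38, 48, 13] -> max=48
step 9: append 23 -> window=[38, 48, 13, 23] -> max=48
step 10: append 2 -> window=[48, 13, 23, 2] -> max=48
step 11: append 33 -> window=[13, 23, 2, 33] -> max=33
step 12: append 17 -> window=[23, 2, 33, 17] -> max=33
step 13: append 20 -> window=[2, 33, 17, 20] -> max=33
step 14: append 38 -> window=[33, 17, 20, 38] -> max=38
step 15: append 29 -> window=[17, 20, 38, 29] -> max=38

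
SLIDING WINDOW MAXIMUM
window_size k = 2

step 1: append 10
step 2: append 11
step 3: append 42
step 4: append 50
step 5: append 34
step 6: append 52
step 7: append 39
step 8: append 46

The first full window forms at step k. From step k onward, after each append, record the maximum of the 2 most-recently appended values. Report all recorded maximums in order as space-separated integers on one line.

Answer: 11 42 50 50 52 52 46

Derivation:
step 1: append 10 -> window=[10] (not full yet)
step 2: append 11 -> window=[10, 11] -> max=11
step 3: append 42 -> window=[11, 42] -> max=42
step 4: append 50 -> window=[42, 50] -> max=50
step 5: append 34 -> window=[50, 34] -> max=50
step 6: append 52 -> window=[34, 52] -> max=52
step 7: append 39 -> window=[52, 39] -> max=52
step 8: append 46 -> window=[39, 46] -> max=46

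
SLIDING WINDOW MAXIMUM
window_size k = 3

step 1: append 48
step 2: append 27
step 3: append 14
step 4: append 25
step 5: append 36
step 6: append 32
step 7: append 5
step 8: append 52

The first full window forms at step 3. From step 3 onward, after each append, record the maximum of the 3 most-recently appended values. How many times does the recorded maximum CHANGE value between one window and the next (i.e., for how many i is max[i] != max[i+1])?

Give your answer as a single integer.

Answer: 3

Derivation:
step 1: append 48 -> window=[48] (not full yet)
step 2: append 27 -> window=[48, 27] (not full yet)
step 3: append 14 -> window=[48, 27, 14] -> max=48
step 4: append 25 -> window=[27, 14, 25] -> max=27
step 5: append 36 -> window=[14, 25, 36] -> max=36
step 6: append 32 -> window=[25, 36, 32] -> max=36
step 7: append 5 -> window=[36, 32, 5] -> max=36
step 8: append 52 -> window=[32, 5, 52] -> max=52
Recorded maximums: 48 27 36 36 36 52
Changes between consecutive maximums: 3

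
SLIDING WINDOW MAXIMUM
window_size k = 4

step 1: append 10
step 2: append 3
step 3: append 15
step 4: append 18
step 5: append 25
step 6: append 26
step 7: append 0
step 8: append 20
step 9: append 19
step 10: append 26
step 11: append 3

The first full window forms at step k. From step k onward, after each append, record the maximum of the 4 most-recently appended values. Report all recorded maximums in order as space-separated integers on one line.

Answer: 18 25 26 26 26 26 26 26

Derivation:
step 1: append 10 -> window=[10] (not full yet)
step 2: append 3 -> window=[10, 3] (not full yet)
step 3: append 15 -> window=[10, 3, 15] (not full yet)
step 4: append 18 -> window=[10, 3, 15, 18] -> max=18
step 5: append 25 -> window=[3, 15, 18, 25] -> max=25
step 6: append 26 -> window=[15, 18, 25, 26] -> max=26
step 7: append 0 -> window=[18, 25, 26, 0] -> max=26
step 8: append 20 -> window=[25, 26, 0, 20] -> max=26
step 9: append 19 -> window=[26, 0, 20, 19] -> max=26
step 10: append 26 -> window=[0, 20, 19, 26] -> max=26
step 11: append 3 -> window=[20, 19, 26, 3] -> max=26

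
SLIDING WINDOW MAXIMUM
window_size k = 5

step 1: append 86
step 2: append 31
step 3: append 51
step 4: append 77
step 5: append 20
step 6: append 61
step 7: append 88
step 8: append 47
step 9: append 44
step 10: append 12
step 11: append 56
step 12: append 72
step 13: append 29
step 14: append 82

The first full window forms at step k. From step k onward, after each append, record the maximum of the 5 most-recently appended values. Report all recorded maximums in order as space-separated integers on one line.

Answer: 86 77 88 88 88 88 88 72 72 82

Derivation:
step 1: append 86 -> window=[86] (not full yet)
step 2: append 31 -> window=[86, 31] (not full yet)
step 3: append 51 -> window=[86, 31, 51] (not full yet)
step 4: append 77 -> window=[86, 31, 51, 77] (not full yet)
step 5: append 20 -> window=[86, 31, 51, 77, 20] -> max=86
step 6: append 61 -> window=[31, 51, 77, 20, 61] -> max=77
step 7: append 88 -> window=[51, 77, 20, 61, 88] -> max=88
step 8: append 47 -> window=[77, 20, 61, 88, 47] -> max=88
step 9: append 44 -> window=[20, 61, 88, 47, 44] -> max=88
step 10: append 12 -> window=[61, 88, 47, 44, 12] -> max=88
step 11: append 56 -> window=[88, 47, 44, 12, 56] -> max=88
step 12: append 72 -> window=[47, 44, 12, 56, 72] -> max=72
step 13: append 29 -> window=[44, 12, 56, 72, 29] -> max=72
step 14: append 82 -> window=[12, 56, 72, 29, 82] -> max=82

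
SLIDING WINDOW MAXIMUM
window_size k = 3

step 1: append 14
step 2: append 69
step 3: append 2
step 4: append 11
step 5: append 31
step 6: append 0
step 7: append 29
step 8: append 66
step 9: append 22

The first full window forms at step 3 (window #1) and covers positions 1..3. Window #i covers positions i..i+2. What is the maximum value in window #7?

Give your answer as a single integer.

Answer: 66

Derivation:
step 1: append 14 -> window=[14] (not full yet)
step 2: append 69 -> window=[14, 69] (not full yet)
step 3: append 2 -> window=[14, 69, 2] -> max=69
step 4: append 11 -> window=[69, 2, 11] -> max=69
step 5: append 31 -> window=[2, 11, 31] -> max=31
step 6: append 0 -> window=[11, 31, 0] -> max=31
step 7: append 29 -> window=[31, 0, 29] -> max=31
step 8: append 66 -> window=[0, 29, 66] -> max=66
step 9: append 22 -> window=[29, 66, 22] -> max=66
Window #7 max = 66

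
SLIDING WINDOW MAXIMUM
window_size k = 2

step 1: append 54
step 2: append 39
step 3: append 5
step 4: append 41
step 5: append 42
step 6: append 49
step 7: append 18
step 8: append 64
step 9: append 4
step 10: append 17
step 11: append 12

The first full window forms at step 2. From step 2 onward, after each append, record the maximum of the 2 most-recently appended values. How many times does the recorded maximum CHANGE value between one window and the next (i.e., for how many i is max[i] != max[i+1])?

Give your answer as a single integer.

step 1: append 54 -> window=[54] (not full yet)
step 2: append 39 -> window=[54, 39] -> max=54
step 3: append 5 -> window=[39, 5] -> max=39
step 4: append 41 -> window=[5, 41] -> max=41
step 5: append 42 -> window=[41, 42] -> max=42
step 6: append 49 -> window=[42, 49] -> max=49
step 7: append 18 -> window=[49, 18] -> max=49
step 8: append 64 -> window=[18, 64] -> max=64
step 9: append 4 -> window=[64, 4] -> max=64
step 10: append 17 -> window=[4, 17] -> max=17
step 11: append 12 -> window=[17, 12] -> max=17
Recorded maximums: 54 39 41 42 49 49 64 64 17 17
Changes between consecutive maximums: 6

Answer: 6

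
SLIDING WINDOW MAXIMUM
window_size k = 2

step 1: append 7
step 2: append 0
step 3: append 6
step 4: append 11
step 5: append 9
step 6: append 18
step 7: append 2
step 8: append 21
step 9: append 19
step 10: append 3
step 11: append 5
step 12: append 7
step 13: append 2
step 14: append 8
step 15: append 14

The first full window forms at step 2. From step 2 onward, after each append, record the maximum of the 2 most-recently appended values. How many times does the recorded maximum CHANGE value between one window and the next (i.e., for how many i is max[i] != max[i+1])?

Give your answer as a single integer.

Answer: 9

Derivation:
step 1: append 7 -> window=[7] (not full yet)
step 2: append 0 -> window=[7, 0] -> max=7
step 3: append 6 -> window=[0, 6] -> max=6
step 4: append 11 -> window=[6, 11] -> max=11
step 5: append 9 -> window=[11, 9] -> max=11
step 6: append 18 -> window=[9, 18] -> max=18
step 7: append 2 -> window=[18, 2] -> max=18
step 8: append 21 -> window=[2, 21] -> max=21
step 9: append 19 -> window=[21, 19] -> max=21
step 10: append 3 -> window=[19, 3] -> max=19
step 11: append 5 -> window=[3, 5] -> max=5
step 12: append 7 -> window=[5, 7] -> max=7
step 13: append 2 -> window=[7, 2] -> max=7
step 14: append 8 -> window=[2, 8] -> max=8
step 15: append 14 -> window=[8, 14] -> max=14
Recorded maximums: 7 6 11 11 18 18 21 21 19 5 7 7 8 14
Changes between consecutive maximums: 9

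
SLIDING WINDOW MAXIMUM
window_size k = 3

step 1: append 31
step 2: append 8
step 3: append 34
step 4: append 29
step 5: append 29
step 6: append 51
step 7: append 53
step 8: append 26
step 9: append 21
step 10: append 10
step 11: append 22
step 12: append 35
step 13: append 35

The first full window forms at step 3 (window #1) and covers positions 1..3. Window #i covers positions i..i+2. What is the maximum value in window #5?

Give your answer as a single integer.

step 1: append 31 -> window=[31] (not full yet)
step 2: append 8 -> window=[31, 8] (not full yet)
step 3: append 34 -> window=[31, 8, 34] -> max=34
step 4: append 29 -> window=[8, 34, 29] -> max=34
step 5: append 29 -> window=[34, 29, 29] -> max=34
step 6: append 51 -> window=[29, 29, 51] -> max=51
step 7: append 53 -> window=[29, 51, 53] -> max=53
Window #5 max = 53

Answer: 53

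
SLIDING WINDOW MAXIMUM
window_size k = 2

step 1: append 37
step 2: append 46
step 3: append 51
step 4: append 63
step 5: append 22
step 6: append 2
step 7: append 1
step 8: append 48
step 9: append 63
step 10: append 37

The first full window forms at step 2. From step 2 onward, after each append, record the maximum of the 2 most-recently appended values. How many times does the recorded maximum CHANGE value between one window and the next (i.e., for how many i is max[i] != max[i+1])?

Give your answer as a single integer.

Answer: 6

Derivation:
step 1: append 37 -> window=[37] (not full yet)
step 2: append 46 -> window=[37, 46] -> max=46
step 3: append 51 -> window=[46, 51] -> max=51
step 4: append 63 -> window=[51, 63] -> max=63
step 5: append 22 -> window=[63, 22] -> max=63
step 6: append 2 -> window=[22, 2] -> max=22
step 7: append 1 -> window=[2, 1] -> max=2
step 8: append 48 -> window=[1, 48] -> max=48
step 9: append 63 -> window=[48, 63] -> max=63
step 10: append 37 -> window=[63, 37] -> max=63
Recorded maximums: 46 51 63 63 22 2 48 63 63
Changes between consecutive maximums: 6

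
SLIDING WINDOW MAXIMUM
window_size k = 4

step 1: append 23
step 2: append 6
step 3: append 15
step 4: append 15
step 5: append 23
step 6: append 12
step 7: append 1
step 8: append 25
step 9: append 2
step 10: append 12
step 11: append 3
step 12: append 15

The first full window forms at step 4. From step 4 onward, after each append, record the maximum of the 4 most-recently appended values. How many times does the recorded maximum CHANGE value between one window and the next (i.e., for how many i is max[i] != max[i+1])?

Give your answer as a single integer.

Answer: 2

Derivation:
step 1: append 23 -> window=[23] (not full yet)
step 2: append 6 -> window=[23, 6] (not full yet)
step 3: append 15 -> window=[23, 6, 15] (not full yet)
step 4: append 15 -> window=[23, 6, 15, 15] -> max=23
step 5: append 23 -> window=[6, 15, 15, 23] -> max=23
step 6: append 12 -> window=[15, 15, 23, 12] -> max=23
step 7: append 1 -> window=[15, 23, 12, 1] -> max=23
step 8: append 25 -> window=[23, 12, 1, 25] -> max=25
step 9: append 2 -> window=[12, 1, 25, 2] -> max=25
step 10: append 12 -> window=[1, 25, 2, 12] -> max=25
step 11: append 3 -> window=[25, 2, 12, 3] -> max=25
step 12: append 15 -> window=[2, 12, 3, 15] -> max=15
Recorded maximums: 23 23 23 23 25 25 25 25 15
Changes between consecutive maximums: 2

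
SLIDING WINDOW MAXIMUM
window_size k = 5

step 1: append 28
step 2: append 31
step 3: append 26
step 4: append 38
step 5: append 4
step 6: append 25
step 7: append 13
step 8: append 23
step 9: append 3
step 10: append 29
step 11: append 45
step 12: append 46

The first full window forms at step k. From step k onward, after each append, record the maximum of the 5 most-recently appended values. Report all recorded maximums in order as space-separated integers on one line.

step 1: append 28 -> window=[28] (not full yet)
step 2: append 31 -> window=[28, 31] (not full yet)
step 3: append 26 -> window=[28, 31, 26] (not full yet)
step 4: append 38 -> window=[28, 31, 26, 38] (not full yet)
step 5: append 4 -> window=[28, 31, 26, 38, 4] -> max=38
step 6: append 25 -> window=[31, 26, 38, 4, 25] -> max=38
step 7: append 13 -> window=[26, 38, 4, 25, 13] -> max=38
step 8: append 23 -> window=[38, 4, 25, 13, 23] -> max=38
step 9: append 3 -> window=[4, 25, 13, 23, 3] -> max=25
step 10: append 29 -> window=[25, 13, 23, 3, 29] -> max=29
step 11: append 45 -> window=[13, 23, 3, 29, 45] -> max=45
step 12: append 46 -> window=[23, 3, 29, 45, 46] -> max=46

Answer: 38 38 38 38 25 29 45 46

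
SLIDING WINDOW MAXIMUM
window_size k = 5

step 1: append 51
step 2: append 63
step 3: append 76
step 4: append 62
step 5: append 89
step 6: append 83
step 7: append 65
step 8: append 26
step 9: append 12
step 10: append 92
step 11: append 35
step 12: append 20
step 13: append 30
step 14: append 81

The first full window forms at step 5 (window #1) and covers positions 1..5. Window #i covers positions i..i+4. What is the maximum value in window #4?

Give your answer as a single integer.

step 1: append 51 -> window=[51] (not full yet)
step 2: append 63 -> window=[51, 63] (not full yet)
step 3: append 76 -> window=[51, 63, 76] (not full yet)
step 4: append 62 -> window=[51, 63, 76, 62] (not full yet)
step 5: append 89 -> window=[51, 63, 76, 62, 89] -> max=89
step 6: append 83 -> window=[63, 76, 62, 89, 83] -> max=89
step 7: append 65 -> window=[76, 62, 89, 83, 65] -> max=89
step 8: append 26 -> window=[62, 89, 83, 65, 26] -> max=89
Window #4 max = 89

Answer: 89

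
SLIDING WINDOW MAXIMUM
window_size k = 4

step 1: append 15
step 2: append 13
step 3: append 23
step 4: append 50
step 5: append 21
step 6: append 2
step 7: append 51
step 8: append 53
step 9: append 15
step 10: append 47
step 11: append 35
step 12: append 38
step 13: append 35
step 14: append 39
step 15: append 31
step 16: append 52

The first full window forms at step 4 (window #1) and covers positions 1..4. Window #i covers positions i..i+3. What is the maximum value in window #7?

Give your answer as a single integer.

Answer: 53

Derivation:
step 1: append 15 -> window=[15] (not full yet)
step 2: append 13 -> window=[15, 13] (not full yet)
step 3: append 23 -> window=[15, 13, 23] (not full yet)
step 4: append 50 -> window=[15, 13, 23, 50] -> max=50
step 5: append 21 -> window=[13, 23, 50, 21] -> max=50
step 6: append 2 -> window=[23, 50, 21, 2] -> max=50
step 7: append 51 -> window=[50, 21, 2, 51] -> max=51
step 8: append 53 -> window=[21, 2, 51, 53] -> max=53
step 9: append 15 -> window=[2, 51, 53, 15] -> max=53
step 10: append 47 -> window=[51, 53, 15, 47] -> max=53
Window #7 max = 53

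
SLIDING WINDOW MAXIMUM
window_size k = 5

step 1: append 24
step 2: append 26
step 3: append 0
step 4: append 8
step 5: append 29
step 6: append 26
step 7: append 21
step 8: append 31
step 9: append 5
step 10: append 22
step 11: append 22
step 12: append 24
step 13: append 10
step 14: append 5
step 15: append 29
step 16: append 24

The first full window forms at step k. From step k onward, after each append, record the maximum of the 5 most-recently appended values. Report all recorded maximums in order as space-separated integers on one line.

Answer: 29 29 29 31 31 31 31 31 24 24 29 29

Derivation:
step 1: append 24 -> window=[24] (not full yet)
step 2: append 26 -> window=[24, 26] (not full yet)
step 3: append 0 -> window=[24, 26, 0] (not full yet)
step 4: append 8 -> window=[24, 26, 0, 8] (not full yet)
step 5: append 29 -> window=[24, 26, 0, 8, 29] -> max=29
step 6: append 26 -> window=[26, 0, 8, 29, 26] -> max=29
step 7: append 21 -> window=[0, 8, 29, 26, 21] -> max=29
step 8: append 31 -> window=[8, 29, 26, 21, 31] -> max=31
step 9: append 5 -> window=[29, 26, 21, 31, 5] -> max=31
step 10: append 22 -> window=[26, 21, 31, 5, 22] -> max=31
step 11: append 22 -> window=[21, 31, 5, 22, 22] -> max=31
step 12: append 24 -> window=[31, 5, 22, 22, 24] -> max=31
step 13: append 10 -> window=[5, 22, 22, 24, 10] -> max=24
step 14: append 5 -> window=[22, 22, 24, 10, 5] -> max=24
step 15: append 29 -> window=[22, 24, 10, 5, 29] -> max=29
step 16: append 24 -> window=[24, 10, 5, 29, 24] -> max=29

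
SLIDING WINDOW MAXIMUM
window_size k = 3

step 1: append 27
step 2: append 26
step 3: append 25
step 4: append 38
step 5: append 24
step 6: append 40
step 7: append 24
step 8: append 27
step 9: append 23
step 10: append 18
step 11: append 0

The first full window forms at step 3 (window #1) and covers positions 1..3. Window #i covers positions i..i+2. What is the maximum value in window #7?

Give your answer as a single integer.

step 1: append 27 -> window=[27] (not full yet)
step 2: append 26 -> window=[27, 26] (not full yet)
step 3: append 25 -> window=[27, 26, 25] -> max=27
step 4: append 38 -> window=[26, 25, 38] -> max=38
step 5: append 24 -> window=[25, 38, 24] -> max=38
step 6: append 40 -> window=[38, 24, 40] -> max=40
step 7: append 24 -> window=[24, 40, 24] -> max=40
step 8: append 27 -> window=[40, 24, 27] -> max=40
step 9: append 23 -> window=[24, 27, 23] -> max=27
Window #7 max = 27

Answer: 27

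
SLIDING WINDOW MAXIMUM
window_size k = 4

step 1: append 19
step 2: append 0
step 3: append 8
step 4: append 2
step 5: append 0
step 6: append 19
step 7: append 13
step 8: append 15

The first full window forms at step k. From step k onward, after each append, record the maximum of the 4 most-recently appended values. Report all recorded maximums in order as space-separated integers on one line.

Answer: 19 8 19 19 19

Derivation:
step 1: append 19 -> window=[19] (not full yet)
step 2: append 0 -> window=[19, 0] (not full yet)
step 3: append 8 -> window=[19, 0, 8] (not full yet)
step 4: append 2 -> window=[19, 0, 8, 2] -> max=19
step 5: append 0 -> window=[0, 8, 2, 0] -> max=8
step 6: append 19 -> window=[8, 2, 0, 19] -> max=19
step 7: append 13 -> window=[2, 0, 19, 13] -> max=19
step 8: append 15 -> window=[0, 19, 13, 15] -> max=19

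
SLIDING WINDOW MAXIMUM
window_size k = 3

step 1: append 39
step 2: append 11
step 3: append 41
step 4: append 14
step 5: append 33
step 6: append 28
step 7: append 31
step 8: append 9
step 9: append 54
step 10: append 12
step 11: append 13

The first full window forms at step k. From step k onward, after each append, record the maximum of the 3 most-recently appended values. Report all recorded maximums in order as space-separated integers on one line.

step 1: append 39 -> window=[39] (not full yet)
step 2: append 11 -> window=[39, 11] (not full yet)
step 3: append 41 -> window=[39, 11, 41] -> max=41
step 4: append 14 -> window=[11, 41, 14] -> max=41
step 5: append 33 -> window=[41, 14, 33] -> max=41
step 6: append 28 -> window=[14, 33, 28] -> max=33
step 7: append 31 -> window=[33, 28, 31] -> max=33
step 8: append 9 -> window=[28, 31, 9] -> max=31
step 9: append 54 -> window=[31, 9, 54] -> max=54
step 10: append 12 -> window=[9, 54, 12] -> max=54
step 11: append 13 -> window=[54, 12, 13] -> max=54

Answer: 41 41 41 33 33 31 54 54 54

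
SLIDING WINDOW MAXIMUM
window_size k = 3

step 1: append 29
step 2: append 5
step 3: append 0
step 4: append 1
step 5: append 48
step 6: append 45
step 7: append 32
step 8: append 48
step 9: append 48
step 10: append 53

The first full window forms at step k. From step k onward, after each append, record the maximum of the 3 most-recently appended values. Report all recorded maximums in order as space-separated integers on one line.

Answer: 29 5 48 48 48 48 48 53

Derivation:
step 1: append 29 -> window=[29] (not full yet)
step 2: append 5 -> window=[29, 5] (not full yet)
step 3: append 0 -> window=[29, 5, 0] -> max=29
step 4: append 1 -> window=[5, 0, 1] -> max=5
step 5: append 48 -> window=[0, 1, 48] -> max=48
step 6: append 45 -> window=[1, 48, 45] -> max=48
step 7: append 32 -> window=[48, 45, 32] -> max=48
step 8: append 48 -> window=[45, 32, 48] -> max=48
step 9: append 48 -> window=[32, 48, 48] -> max=48
step 10: append 53 -> window=[48, 48, 53] -> max=53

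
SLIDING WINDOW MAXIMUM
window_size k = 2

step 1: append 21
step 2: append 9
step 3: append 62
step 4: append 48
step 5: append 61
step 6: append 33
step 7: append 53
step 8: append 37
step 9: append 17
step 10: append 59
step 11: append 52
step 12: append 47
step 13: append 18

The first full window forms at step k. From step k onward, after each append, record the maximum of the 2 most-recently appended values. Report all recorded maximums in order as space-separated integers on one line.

Answer: 21 62 62 61 61 53 53 37 59 59 52 47

Derivation:
step 1: append 21 -> window=[21] (not full yet)
step 2: append 9 -> window=[21, 9] -> max=21
step 3: append 62 -> window=[9, 62] -> max=62
step 4: append 48 -> window=[62, 48] -> max=62
step 5: append 61 -> window=[48, 61] -> max=61
step 6: append 33 -> window=[61, 33] -> max=61
step 7: append 53 -> window=[33, 53] -> max=53
step 8: append 37 -> window=[53, 37] -> max=53
step 9: append 17 -> window=[37, 17] -> max=37
step 10: append 59 -> window=[17, 59] -> max=59
step 11: append 52 -> window=[59, 52] -> max=59
step 12: append 47 -> window=[52, 47] -> max=52
step 13: append 18 -> window=[47, 18] -> max=47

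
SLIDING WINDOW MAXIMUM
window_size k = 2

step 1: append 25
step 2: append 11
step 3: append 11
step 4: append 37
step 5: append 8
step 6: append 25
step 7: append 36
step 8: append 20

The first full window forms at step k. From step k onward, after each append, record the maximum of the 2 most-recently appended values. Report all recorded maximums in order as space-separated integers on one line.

step 1: append 25 -> window=[25] (not full yet)
step 2: append 11 -> window=[25, 11] -> max=25
step 3: append 11 -> window=[11, 11] -> max=11
step 4: append 37 -> window=[11, 37] -> max=37
step 5: append 8 -> window=[37, 8] -> max=37
step 6: append 25 -> window=[8, 25] -> max=25
step 7: append 36 -> window=[25, 36] -> max=36
step 8: append 20 -> window=[36, 20] -> max=36

Answer: 25 11 37 37 25 36 36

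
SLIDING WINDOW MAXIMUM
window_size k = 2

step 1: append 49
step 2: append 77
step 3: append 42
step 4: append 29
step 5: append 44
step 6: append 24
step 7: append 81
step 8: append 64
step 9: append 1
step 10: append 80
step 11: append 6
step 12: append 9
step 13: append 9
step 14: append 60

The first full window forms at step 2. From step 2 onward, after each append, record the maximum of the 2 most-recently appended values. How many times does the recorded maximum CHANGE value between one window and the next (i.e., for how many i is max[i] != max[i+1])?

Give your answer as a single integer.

Answer: 7

Derivation:
step 1: append 49 -> window=[49] (not full yet)
step 2: append 77 -> window=[49, 77] -> max=77
step 3: append 42 -> window=[77, 42] -> max=77
step 4: append 29 -> window=[42, 29] -> max=42
step 5: append 44 -> window=[29, 44] -> max=44
step 6: append 24 -> window=[44, 24] -> max=44
step 7: append 81 -> window=[24, 81] -> max=81
step 8: append 64 -> window=[81, 64] -> max=81
step 9: append 1 -> window=[64, 1] -> max=64
step 10: append 80 -> window=[1, 80] -> max=80
step 11: append 6 -> window=[80, 6] -> max=80
step 12: append 9 -> window=[6, 9] -> max=9
step 13: append 9 -> window=[9, 9] -> max=9
step 14: append 60 -> window=[9, 60] -> max=60
Recorded maximums: 77 77 42 44 44 81 81 64 80 80 9 9 60
Changes between consecutive maximums: 7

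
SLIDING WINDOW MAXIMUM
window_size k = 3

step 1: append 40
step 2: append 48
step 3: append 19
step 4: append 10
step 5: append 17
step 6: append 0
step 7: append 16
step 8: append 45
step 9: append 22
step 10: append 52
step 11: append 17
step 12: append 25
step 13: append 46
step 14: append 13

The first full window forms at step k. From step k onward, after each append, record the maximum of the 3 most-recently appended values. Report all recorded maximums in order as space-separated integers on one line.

Answer: 48 48 19 17 17 45 45 52 52 52 46 46

Derivation:
step 1: append 40 -> window=[40] (not full yet)
step 2: append 48 -> window=[40, 48] (not full yet)
step 3: append 19 -> window=[40, 48, 19] -> max=48
step 4: append 10 -> window=[48, 19, 10] -> max=48
step 5: append 17 -> window=[19, 10, 17] -> max=19
step 6: append 0 -> window=[10, 17, 0] -> max=17
step 7: append 16 -> window=[17, 0, 16] -> max=17
step 8: append 45 -> window=[0, 16, 45] -> max=45
step 9: append 22 -> window=[16, 45, 22] -> max=45
step 10: append 52 -> window=[45, 22, 52] -> max=52
step 11: append 17 -> window=[22, 52, 17] -> max=52
step 12: append 25 -> window=[52, 17, 25] -> max=52
step 13: append 46 -> window=[17, 25, 46] -> max=46
step 14: append 13 -> window=[25, 46, 13] -> max=46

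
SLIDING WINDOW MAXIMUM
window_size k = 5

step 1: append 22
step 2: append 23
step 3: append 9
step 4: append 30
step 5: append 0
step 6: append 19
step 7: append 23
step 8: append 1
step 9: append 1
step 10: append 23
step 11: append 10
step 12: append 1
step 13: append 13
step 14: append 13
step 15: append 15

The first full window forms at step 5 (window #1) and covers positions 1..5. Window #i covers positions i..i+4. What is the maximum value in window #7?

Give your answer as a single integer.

step 1: append 22 -> window=[22] (not full yet)
step 2: append 23 -> window=[22, 23] (not full yet)
step 3: append 9 -> window=[22, 23, 9] (not full yet)
step 4: append 30 -> window=[22, 23, 9, 30] (not full yet)
step 5: append 0 -> window=[22, 23, 9, 30, 0] -> max=30
step 6: append 19 -> window=[23, 9, 30, 0, 19] -> max=30
step 7: append 23 -> window=[9, 30, 0, 19, 23] -> max=30
step 8: append 1 -> window=[30, 0, 19, 23, 1] -> max=30
step 9: append 1 -> window=[0, 19, 23, 1, 1] -> max=23
step 10: append 23 -> window=[19, 23, 1, 1, 23] -> max=23
step 11: append 10 -> window=[23, 1, 1, 23, 10] -> max=23
Window #7 max = 23

Answer: 23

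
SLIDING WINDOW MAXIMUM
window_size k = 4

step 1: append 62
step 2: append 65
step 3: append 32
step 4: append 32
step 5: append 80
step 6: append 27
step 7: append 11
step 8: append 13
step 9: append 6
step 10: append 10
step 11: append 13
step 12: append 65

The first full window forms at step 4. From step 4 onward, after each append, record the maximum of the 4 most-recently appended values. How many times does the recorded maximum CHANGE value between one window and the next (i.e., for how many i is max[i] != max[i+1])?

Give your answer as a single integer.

Answer: 4

Derivation:
step 1: append 62 -> window=[62] (not full yet)
step 2: append 65 -> window=[62, 65] (not full yet)
step 3: append 32 -> window=[62, 65, 32] (not full yet)
step 4: append 32 -> window=[62, 65, 32, 32] -> max=65
step 5: append 80 -> window=[65, 32, 32, 80] -> max=80
step 6: append 27 -> window=[32, 32, 80, 27] -> max=80
step 7: append 11 -> window=[32, 80, 27, 11] -> max=80
step 8: append 13 -> window=[80, 27, 11, 13] -> max=80
step 9: append 6 -> window=[27, 11, 13, 6] -> max=27
step 10: append 10 -> window=[11, 13, 6, 10] -> max=13
step 11: append 13 -> window=[13, 6, 10, 13] -> max=13
step 12: append 65 -> window=[6, 10, 13, 65] -> max=65
Recorded maximums: 65 80 80 80 80 27 13 13 65
Changes between consecutive maximums: 4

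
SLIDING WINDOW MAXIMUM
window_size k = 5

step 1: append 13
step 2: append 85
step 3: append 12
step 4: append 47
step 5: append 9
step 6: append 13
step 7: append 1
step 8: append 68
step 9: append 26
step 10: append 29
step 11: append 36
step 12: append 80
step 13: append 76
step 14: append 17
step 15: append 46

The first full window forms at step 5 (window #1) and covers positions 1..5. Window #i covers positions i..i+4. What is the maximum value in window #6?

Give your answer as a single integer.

step 1: append 13 -> window=[13] (not full yet)
step 2: append 85 -> window=[13, 85] (not full yet)
step 3: append 12 -> window=[13, 85, 12] (not full yet)
step 4: append 47 -> window=[13, 85, 12, 47] (not full yet)
step 5: append 9 -> window=[13, 85, 12, 47, 9] -> max=85
step 6: append 13 -> window=[85, 12, 47, 9, 13] -> max=85
step 7: append 1 -> window=[12, 47, 9, 13, 1] -> max=47
step 8: append 68 -> window=[47, 9, 13, 1, 68] -> max=68
step 9: append 26 -> window=[9, 13, 1, 68, 26] -> max=68
step 10: append 29 -> window=[13, 1, 68, 26, 29] -> max=68
Window #6 max = 68

Answer: 68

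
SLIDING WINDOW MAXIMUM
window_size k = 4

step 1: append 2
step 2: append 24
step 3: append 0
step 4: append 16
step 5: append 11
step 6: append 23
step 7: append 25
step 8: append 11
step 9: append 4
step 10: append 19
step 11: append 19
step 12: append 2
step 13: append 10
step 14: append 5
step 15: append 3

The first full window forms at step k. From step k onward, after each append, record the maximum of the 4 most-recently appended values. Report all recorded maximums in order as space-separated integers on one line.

Answer: 24 24 23 25 25 25 25 19 19 19 19 10

Derivation:
step 1: append 2 -> window=[2] (not full yet)
step 2: append 24 -> window=[2, 24] (not full yet)
step 3: append 0 -> window=[2, 24, 0] (not full yet)
step 4: append 16 -> window=[2, 24, 0, 16] -> max=24
step 5: append 11 -> window=[24, 0, 16, 11] -> max=24
step 6: append 23 -> window=[0, 16, 11, 23] -> max=23
step 7: append 25 -> window=[16, 11, 23, 25] -> max=25
step 8: append 11 -> window=[11, 23, 25, 11] -> max=25
step 9: append 4 -> window=[23, 25, 11, 4] -> max=25
step 10: append 19 -> window=[25, 11, 4, 19] -> max=25
step 11: append 19 -> window=[11, 4, 19, 19] -> max=19
step 12: append 2 -> window=[4, 19, 19, 2] -> max=19
step 13: append 10 -> window=[19, 19, 2, 10] -> max=19
step 14: append 5 -> window=[19, 2, 10, 5] -> max=19
step 15: append 3 -> window=[2, 10, 5, 3] -> max=10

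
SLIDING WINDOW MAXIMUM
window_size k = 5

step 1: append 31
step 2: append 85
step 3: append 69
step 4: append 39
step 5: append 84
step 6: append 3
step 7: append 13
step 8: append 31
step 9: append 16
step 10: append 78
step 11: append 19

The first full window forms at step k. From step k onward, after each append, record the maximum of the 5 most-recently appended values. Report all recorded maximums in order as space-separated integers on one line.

Answer: 85 85 84 84 84 78 78

Derivation:
step 1: append 31 -> window=[31] (not full yet)
step 2: append 85 -> window=[31, 85] (not full yet)
step 3: append 69 -> window=[31, 85, 69] (not full yet)
step 4: append 39 -> window=[31, 85, 69, 39] (not full yet)
step 5: append 84 -> window=[31, 85, 69, 39, 84] -> max=85
step 6: append 3 -> window=[85, 69, 39, 84, 3] -> max=85
step 7: append 13 -> window=[69, 39, 84, 3, 13] -> max=84
step 8: append 31 -> window=[39, 84, 3, 13, 31] -> max=84
step 9: append 16 -> window=[84, 3, 13, 31, 16] -> max=84
step 10: append 78 -> window=[3, 13, 31, 16, 78] -> max=78
step 11: append 19 -> window=[13, 31, 16, 78, 19] -> max=78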